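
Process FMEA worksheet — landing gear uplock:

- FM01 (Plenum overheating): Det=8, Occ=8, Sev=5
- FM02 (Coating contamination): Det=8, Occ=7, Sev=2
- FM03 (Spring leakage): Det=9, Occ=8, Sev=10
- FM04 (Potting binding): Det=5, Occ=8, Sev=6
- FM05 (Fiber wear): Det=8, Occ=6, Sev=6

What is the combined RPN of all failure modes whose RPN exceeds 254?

RPN = Severity × Occurrence × Detection:
  FM01: 5 × 8 × 8 = 320
  FM02: 2 × 7 × 8 = 112
  FM03: 10 × 8 × 9 = 720
  FM04: 6 × 8 × 5 = 240
  FM05: 6 × 6 × 8 = 288
RPN > 254: FM01 (320), FM03 (720), FM05 (288).
Sum: 320 + 720 + 288 = 1328.

1328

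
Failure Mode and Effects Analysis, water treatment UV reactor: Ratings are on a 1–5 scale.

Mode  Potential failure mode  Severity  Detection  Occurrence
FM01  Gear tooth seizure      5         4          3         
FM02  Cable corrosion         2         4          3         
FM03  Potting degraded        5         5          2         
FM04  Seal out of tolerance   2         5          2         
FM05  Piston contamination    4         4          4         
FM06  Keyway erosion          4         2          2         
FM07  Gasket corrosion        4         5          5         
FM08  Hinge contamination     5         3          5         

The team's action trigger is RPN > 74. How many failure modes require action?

RPN = Severity × Occurrence × Detection:
  FM01: 5 × 3 × 4 = 60
  FM02: 2 × 3 × 4 = 24
  FM03: 5 × 2 × 5 = 50
  FM04: 2 × 2 × 5 = 20
  FM05: 4 × 4 × 4 = 64
  FM06: 4 × 2 × 2 = 16
  FM07: 4 × 5 × 5 = 100
  FM08: 5 × 5 × 3 = 75
Modes with RPN > 74: FM07 (100), FM08 (75) → 2.

2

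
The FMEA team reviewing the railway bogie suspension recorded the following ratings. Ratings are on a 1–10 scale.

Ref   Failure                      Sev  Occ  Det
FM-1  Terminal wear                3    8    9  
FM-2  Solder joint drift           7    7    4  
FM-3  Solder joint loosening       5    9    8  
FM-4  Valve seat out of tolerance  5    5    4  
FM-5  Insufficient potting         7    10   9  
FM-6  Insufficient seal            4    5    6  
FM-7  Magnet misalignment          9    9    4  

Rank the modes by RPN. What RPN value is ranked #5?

196

RPN = Severity × Occurrence × Detection:
  FM-1: 3 × 8 × 9 = 216
  FM-2: 7 × 7 × 4 = 196
  FM-3: 5 × 9 × 8 = 360
  FM-4: 5 × 5 × 4 = 100
  FM-5: 7 × 10 × 9 = 630
  FM-6: 4 × 5 × 6 = 120
  FM-7: 9 × 9 × 4 = 324
Sorted descending: 630, 360, 324, 216, 196, 120, 100.
The fifth-highest RPN is 196 (FM-2).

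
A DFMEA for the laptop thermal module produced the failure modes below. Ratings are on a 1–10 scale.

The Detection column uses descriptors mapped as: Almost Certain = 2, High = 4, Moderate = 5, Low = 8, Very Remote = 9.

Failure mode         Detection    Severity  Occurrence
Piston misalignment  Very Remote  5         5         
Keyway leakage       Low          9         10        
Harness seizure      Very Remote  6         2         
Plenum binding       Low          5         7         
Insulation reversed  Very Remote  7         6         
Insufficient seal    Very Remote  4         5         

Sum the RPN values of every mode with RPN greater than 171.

1783

RPN = Severity × Occurrence × Detection:
  Piston misalignment: 5 × 5 × 9 = 225
  Keyway leakage: 9 × 10 × 8 = 720
  Harness seizure: 6 × 2 × 9 = 108
  Plenum binding: 5 × 7 × 8 = 280
  Insulation reversed: 7 × 6 × 9 = 378
  Insufficient seal: 4 × 5 × 9 = 180
RPN > 171: Piston misalignment (225), Keyway leakage (720), Plenum binding (280), Insulation reversed (378), Insufficient seal (180).
Sum: 225 + 720 + 280 + 378 + 180 = 1783.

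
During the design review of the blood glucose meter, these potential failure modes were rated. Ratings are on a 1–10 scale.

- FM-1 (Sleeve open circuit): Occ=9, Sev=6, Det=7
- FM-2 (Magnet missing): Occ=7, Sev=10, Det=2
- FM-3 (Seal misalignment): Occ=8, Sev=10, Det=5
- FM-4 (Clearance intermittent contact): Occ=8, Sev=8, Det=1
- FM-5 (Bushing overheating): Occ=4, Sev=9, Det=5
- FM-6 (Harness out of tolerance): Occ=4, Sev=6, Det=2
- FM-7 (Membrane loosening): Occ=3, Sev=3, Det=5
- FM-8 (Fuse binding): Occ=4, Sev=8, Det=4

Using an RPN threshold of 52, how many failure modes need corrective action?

6

RPN = Severity × Occurrence × Detection:
  FM-1: 6 × 9 × 7 = 378
  FM-2: 10 × 7 × 2 = 140
  FM-3: 10 × 8 × 5 = 400
  FM-4: 8 × 8 × 1 = 64
  FM-5: 9 × 4 × 5 = 180
  FM-6: 6 × 4 × 2 = 48
  FM-7: 3 × 3 × 5 = 45
  FM-8: 8 × 4 × 4 = 128
Modes with RPN ≥ 52: FM-1 (378), FM-2 (140), FM-3 (400), FM-4 (64), FM-5 (180), FM-8 (128) → 6.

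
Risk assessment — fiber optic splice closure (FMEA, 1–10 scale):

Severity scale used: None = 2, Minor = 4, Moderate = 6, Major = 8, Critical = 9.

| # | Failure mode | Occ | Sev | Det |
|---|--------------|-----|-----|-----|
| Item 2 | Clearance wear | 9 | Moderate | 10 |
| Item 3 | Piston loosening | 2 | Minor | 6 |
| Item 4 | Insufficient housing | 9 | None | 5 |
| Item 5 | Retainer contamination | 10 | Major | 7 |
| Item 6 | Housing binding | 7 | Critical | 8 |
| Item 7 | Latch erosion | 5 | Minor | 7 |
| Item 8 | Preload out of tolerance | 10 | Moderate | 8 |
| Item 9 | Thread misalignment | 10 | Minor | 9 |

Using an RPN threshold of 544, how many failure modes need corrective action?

1

RPN = Severity × Occurrence × Detection:
  Item 2: 6 × 9 × 10 = 540
  Item 3: 4 × 2 × 6 = 48
  Item 4: 2 × 9 × 5 = 90
  Item 5: 8 × 10 × 7 = 560
  Item 6: 9 × 7 × 8 = 504
  Item 7: 4 × 5 × 7 = 140
  Item 8: 6 × 10 × 8 = 480
  Item 9: 4 × 10 × 9 = 360
Modes with RPN ≥ 544: Item 5 (560) → 1.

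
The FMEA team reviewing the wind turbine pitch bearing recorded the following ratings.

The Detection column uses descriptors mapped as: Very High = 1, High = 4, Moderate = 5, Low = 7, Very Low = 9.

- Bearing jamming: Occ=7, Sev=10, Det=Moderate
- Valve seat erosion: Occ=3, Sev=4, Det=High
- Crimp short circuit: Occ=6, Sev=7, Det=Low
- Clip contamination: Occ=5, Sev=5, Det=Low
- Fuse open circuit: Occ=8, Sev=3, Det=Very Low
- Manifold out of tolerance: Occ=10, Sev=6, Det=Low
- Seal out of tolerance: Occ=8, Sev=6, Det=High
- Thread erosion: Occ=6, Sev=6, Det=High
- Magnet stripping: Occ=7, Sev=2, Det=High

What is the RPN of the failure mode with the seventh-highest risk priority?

RPN = Severity × Occurrence × Detection:
  Bearing jamming: 10 × 7 × 5 = 350
  Valve seat erosion: 4 × 3 × 4 = 48
  Crimp short circuit: 7 × 6 × 7 = 294
  Clip contamination: 5 × 5 × 7 = 175
  Fuse open circuit: 3 × 8 × 9 = 216
  Manifold out of tolerance: 6 × 10 × 7 = 420
  Seal out of tolerance: 6 × 8 × 4 = 192
  Thread erosion: 6 × 6 × 4 = 144
  Magnet stripping: 2 × 7 × 4 = 56
Sorted descending: 420, 350, 294, 216, 192, 175, 144, 56, 48.
The seventh-highest RPN is 144 (Thread erosion).

144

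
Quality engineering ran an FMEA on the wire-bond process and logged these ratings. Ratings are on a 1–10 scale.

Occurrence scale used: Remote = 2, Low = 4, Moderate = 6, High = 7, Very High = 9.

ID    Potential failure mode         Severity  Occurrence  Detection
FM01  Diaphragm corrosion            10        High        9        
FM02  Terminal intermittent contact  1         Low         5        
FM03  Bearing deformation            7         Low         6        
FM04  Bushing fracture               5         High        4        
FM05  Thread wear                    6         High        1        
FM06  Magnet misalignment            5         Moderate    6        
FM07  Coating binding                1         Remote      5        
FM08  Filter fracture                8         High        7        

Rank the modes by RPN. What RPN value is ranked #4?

RPN = Severity × Occurrence × Detection:
  FM01: 10 × 7 × 9 = 630
  FM02: 1 × 4 × 5 = 20
  FM03: 7 × 4 × 6 = 168
  FM04: 5 × 7 × 4 = 140
  FM05: 6 × 7 × 1 = 42
  FM06: 5 × 6 × 6 = 180
  FM07: 1 × 2 × 5 = 10
  FM08: 8 × 7 × 7 = 392
Sorted descending: 630, 392, 180, 168, 140, 42, 20, 10.
The fourth-highest RPN is 168 (FM03).

168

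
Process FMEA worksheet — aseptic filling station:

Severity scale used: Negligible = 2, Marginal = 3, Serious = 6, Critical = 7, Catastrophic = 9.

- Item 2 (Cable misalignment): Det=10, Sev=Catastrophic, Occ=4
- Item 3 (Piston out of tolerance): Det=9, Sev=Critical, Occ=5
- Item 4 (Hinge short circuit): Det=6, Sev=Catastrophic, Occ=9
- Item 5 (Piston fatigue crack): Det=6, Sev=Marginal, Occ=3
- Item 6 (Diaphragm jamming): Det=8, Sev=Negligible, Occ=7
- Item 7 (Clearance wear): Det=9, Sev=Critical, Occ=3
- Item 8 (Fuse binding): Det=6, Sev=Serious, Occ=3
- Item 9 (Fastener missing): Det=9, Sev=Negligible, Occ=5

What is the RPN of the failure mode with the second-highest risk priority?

360

RPN = Severity × Occurrence × Detection:
  Item 2: 9 × 4 × 10 = 360
  Item 3: 7 × 5 × 9 = 315
  Item 4: 9 × 9 × 6 = 486
  Item 5: 3 × 3 × 6 = 54
  Item 6: 2 × 7 × 8 = 112
  Item 7: 7 × 3 × 9 = 189
  Item 8: 6 × 3 × 6 = 108
  Item 9: 2 × 5 × 9 = 90
Sorted descending: 486, 360, 315, 189, 112, 108, 90, 54.
The second-highest RPN is 360 (Item 2).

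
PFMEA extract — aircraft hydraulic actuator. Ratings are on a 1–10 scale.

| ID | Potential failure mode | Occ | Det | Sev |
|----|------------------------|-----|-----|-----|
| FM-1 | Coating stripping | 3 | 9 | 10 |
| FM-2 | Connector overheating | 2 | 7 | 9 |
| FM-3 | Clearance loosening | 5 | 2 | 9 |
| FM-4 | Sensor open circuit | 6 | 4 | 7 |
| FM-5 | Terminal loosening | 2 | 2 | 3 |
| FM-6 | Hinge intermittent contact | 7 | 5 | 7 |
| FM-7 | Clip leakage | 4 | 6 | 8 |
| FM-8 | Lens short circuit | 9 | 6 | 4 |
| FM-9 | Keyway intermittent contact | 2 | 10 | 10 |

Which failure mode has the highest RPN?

RPN = Severity × Occurrence × Detection:
  FM-1: 10 × 3 × 9 = 270
  FM-2: 9 × 2 × 7 = 126
  FM-3: 9 × 5 × 2 = 90
  FM-4: 7 × 6 × 4 = 168
  FM-5: 3 × 2 × 2 = 12
  FM-6: 7 × 7 × 5 = 245
  FM-7: 8 × 4 × 6 = 192
  FM-8: 4 × 9 × 6 = 216
  FM-9: 10 × 2 × 10 = 200
Highest RPN is 270 → FM-1.

FM-1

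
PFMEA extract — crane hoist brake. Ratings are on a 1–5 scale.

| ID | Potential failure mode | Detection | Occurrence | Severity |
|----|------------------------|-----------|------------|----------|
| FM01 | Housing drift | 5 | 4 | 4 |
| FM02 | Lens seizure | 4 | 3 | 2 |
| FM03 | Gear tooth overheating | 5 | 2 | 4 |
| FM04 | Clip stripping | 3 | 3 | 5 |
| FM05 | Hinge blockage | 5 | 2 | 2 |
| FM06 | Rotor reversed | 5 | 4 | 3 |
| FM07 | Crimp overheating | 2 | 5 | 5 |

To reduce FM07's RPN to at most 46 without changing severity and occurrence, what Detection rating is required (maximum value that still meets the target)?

FM07: S=5, O=5, D=2 → current RPN = 50.
Fixed product = 25. Need 25 × D ≤ 46, so D ≤ 46/25 = 1.84.
Maximum integer Detection rating = 1 (gives RPN 25; D=2 would give 50 > 46).

1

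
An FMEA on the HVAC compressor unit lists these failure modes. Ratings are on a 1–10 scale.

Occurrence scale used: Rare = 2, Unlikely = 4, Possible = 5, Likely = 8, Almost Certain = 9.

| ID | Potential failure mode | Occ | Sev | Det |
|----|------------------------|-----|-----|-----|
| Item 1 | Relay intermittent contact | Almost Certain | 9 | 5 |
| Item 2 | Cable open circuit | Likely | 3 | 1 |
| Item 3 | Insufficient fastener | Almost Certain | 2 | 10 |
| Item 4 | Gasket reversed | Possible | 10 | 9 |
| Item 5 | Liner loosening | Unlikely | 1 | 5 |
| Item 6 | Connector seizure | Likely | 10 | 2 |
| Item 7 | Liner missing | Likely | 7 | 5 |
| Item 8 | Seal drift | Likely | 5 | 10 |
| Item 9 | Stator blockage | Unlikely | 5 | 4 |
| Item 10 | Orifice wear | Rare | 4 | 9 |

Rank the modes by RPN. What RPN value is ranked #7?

80

RPN = Severity × Occurrence × Detection:
  Item 1: 9 × 9 × 5 = 405
  Item 2: 3 × 8 × 1 = 24
  Item 3: 2 × 9 × 10 = 180
  Item 4: 10 × 5 × 9 = 450
  Item 5: 1 × 4 × 5 = 20
  Item 6: 10 × 8 × 2 = 160
  Item 7: 7 × 8 × 5 = 280
  Item 8: 5 × 8 × 10 = 400
  Item 9: 5 × 4 × 4 = 80
  Item 10: 4 × 2 × 9 = 72
Sorted descending: 450, 405, 400, 280, 180, 160, 80, 72, 24, 20.
The seventh-highest RPN is 80 (Item 9).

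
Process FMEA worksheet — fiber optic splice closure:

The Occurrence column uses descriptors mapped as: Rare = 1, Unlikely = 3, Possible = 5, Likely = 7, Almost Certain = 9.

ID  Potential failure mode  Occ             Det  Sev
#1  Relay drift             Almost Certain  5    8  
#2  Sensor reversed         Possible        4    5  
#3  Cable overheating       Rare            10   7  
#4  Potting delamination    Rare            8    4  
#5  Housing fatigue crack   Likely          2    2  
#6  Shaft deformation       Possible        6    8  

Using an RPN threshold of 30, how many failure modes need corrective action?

RPN = Severity × Occurrence × Detection:
  #1: 8 × 9 × 5 = 360
  #2: 5 × 5 × 4 = 100
  #3: 7 × 1 × 10 = 70
  #4: 4 × 1 × 8 = 32
  #5: 2 × 7 × 2 = 28
  #6: 8 × 5 × 6 = 240
Modes with RPN ≥ 30: #1 (360), #2 (100), #3 (70), #4 (32), #6 (240) → 5.

5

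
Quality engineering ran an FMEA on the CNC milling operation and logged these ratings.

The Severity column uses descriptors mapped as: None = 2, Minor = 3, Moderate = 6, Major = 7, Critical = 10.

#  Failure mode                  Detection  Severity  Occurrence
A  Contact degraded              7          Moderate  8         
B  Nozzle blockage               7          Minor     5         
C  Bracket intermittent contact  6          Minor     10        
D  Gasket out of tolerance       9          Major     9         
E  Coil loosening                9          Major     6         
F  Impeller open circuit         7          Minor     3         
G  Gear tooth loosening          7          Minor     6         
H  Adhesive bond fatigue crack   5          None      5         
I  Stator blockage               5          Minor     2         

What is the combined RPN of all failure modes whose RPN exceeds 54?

RPN = Severity × Occurrence × Detection:
  A: 6 × 8 × 7 = 336
  B: 3 × 5 × 7 = 105
  C: 3 × 10 × 6 = 180
  D: 7 × 9 × 9 = 567
  E: 7 × 6 × 9 = 378
  F: 3 × 3 × 7 = 63
  G: 3 × 6 × 7 = 126
  H: 2 × 5 × 5 = 50
  I: 3 × 2 × 5 = 30
RPN > 54: A (336), B (105), C (180), D (567), E (378), F (63), G (126).
Sum: 336 + 105 + 180 + 567 + 378 + 63 + 126 = 1755.

1755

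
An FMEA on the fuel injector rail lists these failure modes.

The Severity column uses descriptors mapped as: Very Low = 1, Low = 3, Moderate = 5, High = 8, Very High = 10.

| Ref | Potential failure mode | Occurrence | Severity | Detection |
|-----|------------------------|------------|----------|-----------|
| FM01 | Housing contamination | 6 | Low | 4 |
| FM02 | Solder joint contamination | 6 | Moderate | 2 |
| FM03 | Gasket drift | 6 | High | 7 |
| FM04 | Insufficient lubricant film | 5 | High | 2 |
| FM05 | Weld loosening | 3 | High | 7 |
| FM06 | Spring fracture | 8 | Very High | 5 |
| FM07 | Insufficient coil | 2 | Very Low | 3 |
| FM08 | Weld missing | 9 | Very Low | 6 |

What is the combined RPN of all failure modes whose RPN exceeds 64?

1056

RPN = Severity × Occurrence × Detection:
  FM01: 3 × 6 × 4 = 72
  FM02: 5 × 6 × 2 = 60
  FM03: 8 × 6 × 7 = 336
  FM04: 8 × 5 × 2 = 80
  FM05: 8 × 3 × 7 = 168
  FM06: 10 × 8 × 5 = 400
  FM07: 1 × 2 × 3 = 6
  FM08: 1 × 9 × 6 = 54
RPN > 64: FM01 (72), FM03 (336), FM04 (80), FM05 (168), FM06 (400).
Sum: 72 + 336 + 80 + 168 + 400 = 1056.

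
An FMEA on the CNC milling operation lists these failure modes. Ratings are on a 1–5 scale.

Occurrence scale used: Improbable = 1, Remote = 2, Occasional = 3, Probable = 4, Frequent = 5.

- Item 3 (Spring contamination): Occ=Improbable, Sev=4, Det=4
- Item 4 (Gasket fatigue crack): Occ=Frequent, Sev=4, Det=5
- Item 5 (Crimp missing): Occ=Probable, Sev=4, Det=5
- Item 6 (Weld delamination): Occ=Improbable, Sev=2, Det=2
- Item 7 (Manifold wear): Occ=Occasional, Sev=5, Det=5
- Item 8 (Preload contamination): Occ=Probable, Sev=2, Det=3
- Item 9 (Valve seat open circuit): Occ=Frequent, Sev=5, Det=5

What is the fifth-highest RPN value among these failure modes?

RPN = Severity × Occurrence × Detection:
  Item 3: 4 × 1 × 4 = 16
  Item 4: 4 × 5 × 5 = 100
  Item 5: 4 × 4 × 5 = 80
  Item 6: 2 × 1 × 2 = 4
  Item 7: 5 × 3 × 5 = 75
  Item 8: 2 × 4 × 3 = 24
  Item 9: 5 × 5 × 5 = 125
Sorted descending: 125, 100, 80, 75, 24, 16, 4.
The fifth-highest RPN is 24 (Item 8).

24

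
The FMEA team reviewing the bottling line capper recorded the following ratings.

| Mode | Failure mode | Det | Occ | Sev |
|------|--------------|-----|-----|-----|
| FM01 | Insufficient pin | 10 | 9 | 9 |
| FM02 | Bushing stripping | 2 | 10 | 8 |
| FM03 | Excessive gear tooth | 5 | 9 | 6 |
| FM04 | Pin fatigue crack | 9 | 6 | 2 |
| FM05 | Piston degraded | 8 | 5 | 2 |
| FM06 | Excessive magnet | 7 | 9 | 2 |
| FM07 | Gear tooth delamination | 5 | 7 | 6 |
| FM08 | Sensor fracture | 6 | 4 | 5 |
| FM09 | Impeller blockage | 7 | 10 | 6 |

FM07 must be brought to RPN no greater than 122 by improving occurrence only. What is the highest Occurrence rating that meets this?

FM07: S=6, O=7, D=5 → current RPN = 210.
Fixed product = 30. Need 30 × O ≤ 122, so O ≤ 122/30 = 4.07.
Maximum integer Occurrence rating = 4 (gives RPN 120; O=5 would give 150 > 122).

4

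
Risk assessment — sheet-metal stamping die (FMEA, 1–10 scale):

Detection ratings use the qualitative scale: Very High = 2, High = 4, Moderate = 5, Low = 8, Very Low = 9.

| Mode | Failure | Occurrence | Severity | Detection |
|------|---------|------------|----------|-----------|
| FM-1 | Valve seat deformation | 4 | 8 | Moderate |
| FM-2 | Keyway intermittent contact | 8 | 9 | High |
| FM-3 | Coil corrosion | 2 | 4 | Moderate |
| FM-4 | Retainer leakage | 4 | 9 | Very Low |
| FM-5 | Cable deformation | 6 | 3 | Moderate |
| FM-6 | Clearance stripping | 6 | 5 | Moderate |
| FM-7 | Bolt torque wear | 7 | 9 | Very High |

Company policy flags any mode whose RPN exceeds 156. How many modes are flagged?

RPN = Severity × Occurrence × Detection:
  FM-1: 8 × 4 × 5 = 160
  FM-2: 9 × 8 × 4 = 288
  FM-3: 4 × 2 × 5 = 40
  FM-4: 9 × 4 × 9 = 324
  FM-5: 3 × 6 × 5 = 90
  FM-6: 5 × 6 × 5 = 150
  FM-7: 9 × 7 × 2 = 126
Modes with RPN > 156: FM-1 (160), FM-2 (288), FM-4 (324) → 3.

3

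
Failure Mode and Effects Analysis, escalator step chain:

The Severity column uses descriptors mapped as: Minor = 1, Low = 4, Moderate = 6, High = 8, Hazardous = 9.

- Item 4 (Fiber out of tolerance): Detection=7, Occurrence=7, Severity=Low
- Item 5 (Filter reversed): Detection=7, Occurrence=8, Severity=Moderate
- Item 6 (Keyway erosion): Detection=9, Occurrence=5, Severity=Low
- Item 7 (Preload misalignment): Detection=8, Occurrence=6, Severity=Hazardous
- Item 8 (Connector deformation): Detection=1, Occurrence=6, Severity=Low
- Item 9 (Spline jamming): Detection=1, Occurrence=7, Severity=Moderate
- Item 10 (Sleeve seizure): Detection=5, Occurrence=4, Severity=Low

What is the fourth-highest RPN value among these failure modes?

RPN = Severity × Occurrence × Detection:
  Item 4: 4 × 7 × 7 = 196
  Item 5: 6 × 8 × 7 = 336
  Item 6: 4 × 5 × 9 = 180
  Item 7: 9 × 6 × 8 = 432
  Item 8: 4 × 6 × 1 = 24
  Item 9: 6 × 7 × 1 = 42
  Item 10: 4 × 4 × 5 = 80
Sorted descending: 432, 336, 196, 180, 80, 42, 24.
The fourth-highest RPN is 180 (Item 6).

180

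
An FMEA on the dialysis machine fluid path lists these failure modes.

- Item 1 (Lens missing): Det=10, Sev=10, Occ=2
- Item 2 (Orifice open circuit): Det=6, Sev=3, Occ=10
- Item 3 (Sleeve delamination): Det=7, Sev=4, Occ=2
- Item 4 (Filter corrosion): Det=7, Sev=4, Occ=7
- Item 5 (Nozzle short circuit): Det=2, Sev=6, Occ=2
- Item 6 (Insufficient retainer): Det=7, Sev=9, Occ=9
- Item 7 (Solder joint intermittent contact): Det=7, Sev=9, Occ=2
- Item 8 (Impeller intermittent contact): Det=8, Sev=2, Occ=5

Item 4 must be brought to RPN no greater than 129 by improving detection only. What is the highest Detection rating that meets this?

4

Item 4: S=4, O=7, D=7 → current RPN = 196.
Fixed product = 28. Need 28 × D ≤ 129, so D ≤ 129/28 = 4.61.
Maximum integer Detection rating = 4 (gives RPN 112; D=5 would give 140 > 129).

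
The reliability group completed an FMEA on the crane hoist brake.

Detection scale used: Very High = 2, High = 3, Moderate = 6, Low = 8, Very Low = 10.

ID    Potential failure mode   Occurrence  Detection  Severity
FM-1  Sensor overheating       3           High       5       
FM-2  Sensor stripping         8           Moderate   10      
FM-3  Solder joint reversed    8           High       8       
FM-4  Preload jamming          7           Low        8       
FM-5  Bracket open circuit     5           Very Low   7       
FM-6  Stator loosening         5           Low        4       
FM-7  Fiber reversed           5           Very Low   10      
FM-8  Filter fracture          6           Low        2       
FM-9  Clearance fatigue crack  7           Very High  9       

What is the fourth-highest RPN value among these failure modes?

RPN = Severity × Occurrence × Detection:
  FM-1: 5 × 3 × 3 = 45
  FM-2: 10 × 8 × 6 = 480
  FM-3: 8 × 8 × 3 = 192
  FM-4: 8 × 7 × 8 = 448
  FM-5: 7 × 5 × 10 = 350
  FM-6: 4 × 5 × 8 = 160
  FM-7: 10 × 5 × 10 = 500
  FM-8: 2 × 6 × 8 = 96
  FM-9: 9 × 7 × 2 = 126
Sorted descending: 500, 480, 448, 350, 192, 160, 126, 96, 45.
The fourth-highest RPN is 350 (FM-5).

350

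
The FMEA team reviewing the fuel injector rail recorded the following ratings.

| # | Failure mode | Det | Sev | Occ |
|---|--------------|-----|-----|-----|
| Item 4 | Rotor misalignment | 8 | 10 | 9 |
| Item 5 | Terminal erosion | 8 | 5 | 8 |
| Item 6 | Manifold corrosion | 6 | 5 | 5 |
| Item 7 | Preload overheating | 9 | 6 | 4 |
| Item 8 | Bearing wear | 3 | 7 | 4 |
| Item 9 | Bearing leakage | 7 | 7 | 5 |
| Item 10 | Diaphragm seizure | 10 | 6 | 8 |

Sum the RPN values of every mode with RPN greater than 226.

RPN = Severity × Occurrence × Detection:
  Item 4: 10 × 9 × 8 = 720
  Item 5: 5 × 8 × 8 = 320
  Item 6: 5 × 5 × 6 = 150
  Item 7: 6 × 4 × 9 = 216
  Item 8: 7 × 4 × 3 = 84
  Item 9: 7 × 5 × 7 = 245
  Item 10: 6 × 8 × 10 = 480
RPN > 226: Item 4 (720), Item 5 (320), Item 9 (245), Item 10 (480).
Sum: 720 + 320 + 245 + 480 = 1765.

1765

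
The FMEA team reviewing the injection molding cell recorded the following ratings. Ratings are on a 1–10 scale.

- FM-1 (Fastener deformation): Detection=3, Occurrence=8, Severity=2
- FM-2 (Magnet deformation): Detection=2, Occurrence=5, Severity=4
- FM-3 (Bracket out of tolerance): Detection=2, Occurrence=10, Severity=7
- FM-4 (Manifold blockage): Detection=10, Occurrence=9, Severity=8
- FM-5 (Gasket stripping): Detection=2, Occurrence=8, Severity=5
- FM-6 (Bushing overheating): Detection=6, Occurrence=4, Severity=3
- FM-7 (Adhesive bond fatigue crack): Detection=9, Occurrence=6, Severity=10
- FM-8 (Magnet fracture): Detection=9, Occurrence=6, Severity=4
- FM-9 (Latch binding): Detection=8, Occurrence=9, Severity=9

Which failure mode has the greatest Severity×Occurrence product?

Criticality = Severity × Occurrence:
  FM-1: 2 × 8 = 16
  FM-2: 4 × 5 = 20
  FM-3: 7 × 10 = 70
  FM-4: 8 × 9 = 72
  FM-5: 5 × 8 = 40
  FM-6: 3 × 4 = 12
  FM-7: 10 × 6 = 60
  FM-8: 4 × 6 = 24
  FM-9: 9 × 9 = 81
Highest criticality is 81 → FM-9.

FM-9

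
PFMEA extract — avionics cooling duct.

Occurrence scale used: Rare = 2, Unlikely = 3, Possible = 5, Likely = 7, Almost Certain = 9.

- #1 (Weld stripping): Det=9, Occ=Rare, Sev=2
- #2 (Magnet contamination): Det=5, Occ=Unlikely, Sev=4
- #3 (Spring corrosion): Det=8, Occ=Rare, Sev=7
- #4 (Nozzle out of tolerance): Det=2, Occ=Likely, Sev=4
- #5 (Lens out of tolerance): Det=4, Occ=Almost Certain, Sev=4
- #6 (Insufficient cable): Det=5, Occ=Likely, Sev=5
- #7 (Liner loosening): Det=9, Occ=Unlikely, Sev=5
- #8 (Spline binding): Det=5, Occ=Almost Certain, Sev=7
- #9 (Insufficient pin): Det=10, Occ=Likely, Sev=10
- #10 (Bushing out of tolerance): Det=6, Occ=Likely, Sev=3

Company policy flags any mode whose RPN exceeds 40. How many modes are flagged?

9

RPN = Severity × Occurrence × Detection:
  #1: 2 × 2 × 9 = 36
  #2: 4 × 3 × 5 = 60
  #3: 7 × 2 × 8 = 112
  #4: 4 × 7 × 2 = 56
  #5: 4 × 9 × 4 = 144
  #6: 5 × 7 × 5 = 175
  #7: 5 × 3 × 9 = 135
  #8: 7 × 9 × 5 = 315
  #9: 10 × 7 × 10 = 700
  #10: 3 × 7 × 6 = 126
Modes with RPN > 40: #2 (60), #3 (112), #4 (56), #5 (144), #6 (175), #7 (135), #8 (315), #9 (700), #10 (126) → 9.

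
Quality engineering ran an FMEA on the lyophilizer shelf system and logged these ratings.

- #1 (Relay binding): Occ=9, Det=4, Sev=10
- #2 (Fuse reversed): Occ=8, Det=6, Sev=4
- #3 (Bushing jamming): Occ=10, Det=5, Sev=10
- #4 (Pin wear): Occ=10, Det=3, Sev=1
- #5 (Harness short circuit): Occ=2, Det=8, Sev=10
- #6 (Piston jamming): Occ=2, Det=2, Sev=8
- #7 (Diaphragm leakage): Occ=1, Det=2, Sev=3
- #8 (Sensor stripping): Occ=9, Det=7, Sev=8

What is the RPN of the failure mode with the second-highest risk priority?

RPN = Severity × Occurrence × Detection:
  #1: 10 × 9 × 4 = 360
  #2: 4 × 8 × 6 = 192
  #3: 10 × 10 × 5 = 500
  #4: 1 × 10 × 3 = 30
  #5: 10 × 2 × 8 = 160
  #6: 8 × 2 × 2 = 32
  #7: 3 × 1 × 2 = 6
  #8: 8 × 9 × 7 = 504
Sorted descending: 504, 500, 360, 192, 160, 32, 30, 6.
The second-highest RPN is 500 (#3).

500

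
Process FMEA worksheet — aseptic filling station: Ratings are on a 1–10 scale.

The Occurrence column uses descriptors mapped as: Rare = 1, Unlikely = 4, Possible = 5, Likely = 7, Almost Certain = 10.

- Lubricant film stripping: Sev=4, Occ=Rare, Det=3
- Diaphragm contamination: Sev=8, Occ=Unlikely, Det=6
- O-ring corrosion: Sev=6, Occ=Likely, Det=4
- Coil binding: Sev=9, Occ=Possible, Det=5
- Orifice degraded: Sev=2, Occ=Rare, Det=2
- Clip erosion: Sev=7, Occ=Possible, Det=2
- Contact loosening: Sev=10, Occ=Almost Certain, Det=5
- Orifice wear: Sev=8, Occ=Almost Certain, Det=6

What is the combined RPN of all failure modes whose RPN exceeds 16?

RPN = Severity × Occurrence × Detection:
  Lubricant film stripping: 4 × 1 × 3 = 12
  Diaphragm contamination: 8 × 4 × 6 = 192
  O-ring corrosion: 6 × 7 × 4 = 168
  Coil binding: 9 × 5 × 5 = 225
  Orifice degraded: 2 × 1 × 2 = 4
  Clip erosion: 7 × 5 × 2 = 70
  Contact loosening: 10 × 10 × 5 = 500
  Orifice wear: 8 × 10 × 6 = 480
RPN > 16: Diaphragm contamination (192), O-ring corrosion (168), Coil binding (225), Clip erosion (70), Contact loosening (500), Orifice wear (480).
Sum: 192 + 168 + 225 + 70 + 500 + 480 = 1635.

1635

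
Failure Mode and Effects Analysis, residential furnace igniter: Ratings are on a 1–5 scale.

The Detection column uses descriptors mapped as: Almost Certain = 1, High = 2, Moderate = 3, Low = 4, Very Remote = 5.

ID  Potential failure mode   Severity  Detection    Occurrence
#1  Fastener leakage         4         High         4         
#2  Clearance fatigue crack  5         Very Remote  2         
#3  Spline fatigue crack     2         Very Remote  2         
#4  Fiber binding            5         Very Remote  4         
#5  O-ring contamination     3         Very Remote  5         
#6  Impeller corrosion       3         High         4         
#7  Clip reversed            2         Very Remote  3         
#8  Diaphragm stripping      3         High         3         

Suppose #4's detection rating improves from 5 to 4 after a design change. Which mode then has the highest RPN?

#4

RPN = Severity × Occurrence × Detection:
  #1: 4 × 4 × 2 = 32
  #2: 5 × 2 × 5 = 50
  #3: 2 × 2 × 5 = 20
  #4: 5 × 4 × 5 = 100
  #5: 3 × 5 × 5 = 75
  #6: 3 × 4 × 2 = 24
  #7: 2 × 3 × 5 = 30
  #8: 3 × 3 × 2 = 18
After action: #4 → 5 × 4 × 4 = 80.
Revised RPNs: #4=80, #5=75, #2=50, #1=32, #7=30, #6=24, #3=20, #8=18.
Highest is now #4 (80).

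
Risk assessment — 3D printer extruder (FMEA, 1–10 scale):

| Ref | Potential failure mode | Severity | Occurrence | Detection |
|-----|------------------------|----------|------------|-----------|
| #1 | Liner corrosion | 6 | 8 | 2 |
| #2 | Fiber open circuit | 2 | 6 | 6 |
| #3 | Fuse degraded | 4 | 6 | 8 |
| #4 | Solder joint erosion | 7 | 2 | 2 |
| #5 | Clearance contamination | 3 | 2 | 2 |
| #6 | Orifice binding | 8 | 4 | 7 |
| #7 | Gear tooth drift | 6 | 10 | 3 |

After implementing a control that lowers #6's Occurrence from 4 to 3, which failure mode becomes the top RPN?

RPN = Severity × Occurrence × Detection:
  #1: 6 × 8 × 2 = 96
  #2: 2 × 6 × 6 = 72
  #3: 4 × 6 × 8 = 192
  #4: 7 × 2 × 2 = 28
  #5: 3 × 2 × 2 = 12
  #6: 8 × 4 × 7 = 224
  #7: 6 × 10 × 3 = 180
After action: #6 → 8 × 3 × 7 = 168.
Revised RPNs: #3=192, #7=180, #6=168, #1=96, #2=72, #4=28, #5=12.
Highest is now #3 (192).

#3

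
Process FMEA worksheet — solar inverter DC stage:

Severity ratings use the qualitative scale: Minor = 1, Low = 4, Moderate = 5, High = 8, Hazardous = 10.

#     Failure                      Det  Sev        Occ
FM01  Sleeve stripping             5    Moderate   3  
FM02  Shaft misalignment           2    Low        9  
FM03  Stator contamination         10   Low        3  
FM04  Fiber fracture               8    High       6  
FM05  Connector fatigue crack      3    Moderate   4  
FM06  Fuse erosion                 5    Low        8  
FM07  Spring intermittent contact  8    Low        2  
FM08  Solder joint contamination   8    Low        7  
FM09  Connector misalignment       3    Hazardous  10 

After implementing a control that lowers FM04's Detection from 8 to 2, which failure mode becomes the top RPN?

FM09

RPN = Severity × Occurrence × Detection:
  FM01: 5 × 3 × 5 = 75
  FM02: 4 × 9 × 2 = 72
  FM03: 4 × 3 × 10 = 120
  FM04: 8 × 6 × 8 = 384
  FM05: 5 × 4 × 3 = 60
  FM06: 4 × 8 × 5 = 160
  FM07: 4 × 2 × 8 = 64
  FM08: 4 × 7 × 8 = 224
  FM09: 10 × 10 × 3 = 300
After action: FM04 → 8 × 6 × 2 = 96.
Revised RPNs: FM09=300, FM08=224, FM06=160, FM03=120, FM04=96, FM01=75, FM02=72, FM07=64, FM05=60.
Highest is now FM09 (300).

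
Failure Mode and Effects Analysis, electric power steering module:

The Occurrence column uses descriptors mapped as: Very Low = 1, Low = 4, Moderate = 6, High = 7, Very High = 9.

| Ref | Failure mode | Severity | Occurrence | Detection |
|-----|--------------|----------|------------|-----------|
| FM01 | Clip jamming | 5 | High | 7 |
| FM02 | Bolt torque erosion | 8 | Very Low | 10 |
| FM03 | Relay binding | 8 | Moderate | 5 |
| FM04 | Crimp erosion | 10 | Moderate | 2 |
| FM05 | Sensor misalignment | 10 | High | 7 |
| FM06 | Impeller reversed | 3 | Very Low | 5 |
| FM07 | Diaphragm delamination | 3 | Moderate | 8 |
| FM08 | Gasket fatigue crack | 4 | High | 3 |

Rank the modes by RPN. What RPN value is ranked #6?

84

RPN = Severity × Occurrence × Detection:
  FM01: 5 × 7 × 7 = 245
  FM02: 8 × 1 × 10 = 80
  FM03: 8 × 6 × 5 = 240
  FM04: 10 × 6 × 2 = 120
  FM05: 10 × 7 × 7 = 490
  FM06: 3 × 1 × 5 = 15
  FM07: 3 × 6 × 8 = 144
  FM08: 4 × 7 × 3 = 84
Sorted descending: 490, 245, 240, 144, 120, 84, 80, 15.
The sixth-highest RPN is 84 (FM08).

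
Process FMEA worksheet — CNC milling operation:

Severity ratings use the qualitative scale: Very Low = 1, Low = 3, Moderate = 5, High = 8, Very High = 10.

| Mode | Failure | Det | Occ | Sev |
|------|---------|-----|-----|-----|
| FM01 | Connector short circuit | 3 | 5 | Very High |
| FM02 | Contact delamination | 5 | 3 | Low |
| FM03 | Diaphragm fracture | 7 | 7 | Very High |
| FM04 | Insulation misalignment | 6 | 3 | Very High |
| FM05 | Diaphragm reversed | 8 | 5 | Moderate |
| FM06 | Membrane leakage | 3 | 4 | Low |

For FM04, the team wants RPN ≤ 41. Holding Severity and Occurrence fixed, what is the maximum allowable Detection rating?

1

FM04: S=10, O=3, D=6 → current RPN = 180.
Fixed product = 30. Need 30 × D ≤ 41, so D ≤ 41/30 = 1.37.
Maximum integer Detection rating = 1 (gives RPN 30; D=2 would give 60 > 41).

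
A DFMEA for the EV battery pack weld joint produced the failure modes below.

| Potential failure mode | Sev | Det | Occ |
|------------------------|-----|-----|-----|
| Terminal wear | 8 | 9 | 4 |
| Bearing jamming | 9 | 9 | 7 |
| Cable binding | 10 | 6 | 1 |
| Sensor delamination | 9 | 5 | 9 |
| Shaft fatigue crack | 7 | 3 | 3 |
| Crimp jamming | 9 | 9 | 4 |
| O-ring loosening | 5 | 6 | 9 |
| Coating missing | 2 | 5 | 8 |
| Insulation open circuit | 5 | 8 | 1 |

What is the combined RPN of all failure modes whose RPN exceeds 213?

1854

RPN = Severity × Occurrence × Detection:
  Terminal wear: 8 × 4 × 9 = 288
  Bearing jamming: 9 × 7 × 9 = 567
  Cable binding: 10 × 1 × 6 = 60
  Sensor delamination: 9 × 9 × 5 = 405
  Shaft fatigue crack: 7 × 3 × 3 = 63
  Crimp jamming: 9 × 4 × 9 = 324
  O-ring loosening: 5 × 9 × 6 = 270
  Coating missing: 2 × 8 × 5 = 80
  Insulation open circuit: 5 × 1 × 8 = 40
RPN > 213: Terminal wear (288), Bearing jamming (567), Sensor delamination (405), Crimp jamming (324), O-ring loosening (270).
Sum: 288 + 567 + 405 + 324 + 270 = 1854.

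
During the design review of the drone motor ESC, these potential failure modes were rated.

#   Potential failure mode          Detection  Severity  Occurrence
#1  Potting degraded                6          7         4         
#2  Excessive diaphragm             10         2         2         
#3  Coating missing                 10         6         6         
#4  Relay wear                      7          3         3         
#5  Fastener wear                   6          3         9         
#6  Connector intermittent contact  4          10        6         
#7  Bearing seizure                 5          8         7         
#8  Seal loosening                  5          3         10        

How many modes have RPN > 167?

RPN = Severity × Occurrence × Detection:
  #1: 7 × 4 × 6 = 168
  #2: 2 × 2 × 10 = 40
  #3: 6 × 6 × 10 = 360
  #4: 3 × 3 × 7 = 63
  #5: 3 × 9 × 6 = 162
  #6: 10 × 6 × 4 = 240
  #7: 8 × 7 × 5 = 280
  #8: 3 × 10 × 5 = 150
Modes with RPN > 167: #1 (168), #3 (360), #6 (240), #7 (280) → 4.

4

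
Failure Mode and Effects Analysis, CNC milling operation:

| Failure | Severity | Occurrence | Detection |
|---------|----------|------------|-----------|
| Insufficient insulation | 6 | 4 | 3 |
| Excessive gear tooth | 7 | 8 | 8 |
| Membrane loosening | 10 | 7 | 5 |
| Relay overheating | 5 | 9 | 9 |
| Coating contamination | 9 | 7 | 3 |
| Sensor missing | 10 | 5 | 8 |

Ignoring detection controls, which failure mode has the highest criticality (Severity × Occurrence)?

Membrane loosening

Criticality = Severity × Occurrence:
  Insufficient insulation: 6 × 4 = 24
  Excessive gear tooth: 7 × 8 = 56
  Membrane loosening: 10 × 7 = 70
  Relay overheating: 5 × 9 = 45
  Coating contamination: 9 × 7 = 63
  Sensor missing: 10 × 5 = 50
Highest criticality is 70 → Membrane loosening.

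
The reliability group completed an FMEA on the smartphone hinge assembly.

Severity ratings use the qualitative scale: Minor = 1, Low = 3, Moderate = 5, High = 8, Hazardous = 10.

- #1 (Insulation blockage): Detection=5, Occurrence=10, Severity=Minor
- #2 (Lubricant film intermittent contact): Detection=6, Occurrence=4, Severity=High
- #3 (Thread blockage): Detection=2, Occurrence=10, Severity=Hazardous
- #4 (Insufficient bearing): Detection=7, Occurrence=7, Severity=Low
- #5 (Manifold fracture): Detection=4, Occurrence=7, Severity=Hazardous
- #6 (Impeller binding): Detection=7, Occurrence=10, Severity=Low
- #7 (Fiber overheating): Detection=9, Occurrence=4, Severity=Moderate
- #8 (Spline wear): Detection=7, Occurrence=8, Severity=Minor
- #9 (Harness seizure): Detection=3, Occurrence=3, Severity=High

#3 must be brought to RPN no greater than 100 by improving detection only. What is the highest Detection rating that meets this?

1

#3: S=10, O=10, D=2 → current RPN = 200.
Fixed product = 100. Need 100 × D ≤ 100, so D ≤ 100/100 = 1.00.
Maximum integer Detection rating = 1 (gives RPN 100; D=2 would give 200 > 100).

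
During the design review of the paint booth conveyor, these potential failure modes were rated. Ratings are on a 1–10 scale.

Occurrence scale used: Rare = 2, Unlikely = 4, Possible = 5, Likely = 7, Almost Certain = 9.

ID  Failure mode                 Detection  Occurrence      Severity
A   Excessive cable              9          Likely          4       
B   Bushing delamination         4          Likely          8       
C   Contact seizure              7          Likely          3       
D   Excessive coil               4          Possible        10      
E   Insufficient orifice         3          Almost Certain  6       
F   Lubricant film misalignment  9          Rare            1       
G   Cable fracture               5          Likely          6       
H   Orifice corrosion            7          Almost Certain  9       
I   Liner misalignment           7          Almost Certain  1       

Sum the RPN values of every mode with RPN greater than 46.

1825

RPN = Severity × Occurrence × Detection:
  A: 4 × 7 × 9 = 252
  B: 8 × 7 × 4 = 224
  C: 3 × 7 × 7 = 147
  D: 10 × 5 × 4 = 200
  E: 6 × 9 × 3 = 162
  F: 1 × 2 × 9 = 18
  G: 6 × 7 × 5 = 210
  H: 9 × 9 × 7 = 567
  I: 1 × 9 × 7 = 63
RPN > 46: A (252), B (224), C (147), D (200), E (162), G (210), H (567), I (63).
Sum: 252 + 224 + 147 + 200 + 162 + 210 + 567 + 63 = 1825.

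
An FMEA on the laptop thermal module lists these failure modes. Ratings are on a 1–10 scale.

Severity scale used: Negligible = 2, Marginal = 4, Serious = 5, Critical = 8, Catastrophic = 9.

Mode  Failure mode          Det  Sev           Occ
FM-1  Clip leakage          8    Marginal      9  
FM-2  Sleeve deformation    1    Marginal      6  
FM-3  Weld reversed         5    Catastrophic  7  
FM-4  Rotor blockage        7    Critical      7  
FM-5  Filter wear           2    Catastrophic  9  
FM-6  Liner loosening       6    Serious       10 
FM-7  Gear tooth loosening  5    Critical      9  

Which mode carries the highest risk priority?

FM-4

RPN = Severity × Occurrence × Detection:
  FM-1: 4 × 9 × 8 = 288
  FM-2: 4 × 6 × 1 = 24
  FM-3: 9 × 7 × 5 = 315
  FM-4: 8 × 7 × 7 = 392
  FM-5: 9 × 9 × 2 = 162
  FM-6: 5 × 10 × 6 = 300
  FM-7: 8 × 9 × 5 = 360
Highest RPN is 392 → FM-4.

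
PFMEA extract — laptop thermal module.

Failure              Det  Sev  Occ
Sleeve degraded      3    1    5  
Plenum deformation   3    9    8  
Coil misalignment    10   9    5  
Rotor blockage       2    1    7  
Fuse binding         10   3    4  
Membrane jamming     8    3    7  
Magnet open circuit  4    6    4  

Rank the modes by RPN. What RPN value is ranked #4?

120

RPN = Severity × Occurrence × Detection:
  Sleeve degraded: 1 × 5 × 3 = 15
  Plenum deformation: 9 × 8 × 3 = 216
  Coil misalignment: 9 × 5 × 10 = 450
  Rotor blockage: 1 × 7 × 2 = 14
  Fuse binding: 3 × 4 × 10 = 120
  Membrane jamming: 3 × 7 × 8 = 168
  Magnet open circuit: 6 × 4 × 4 = 96
Sorted descending: 450, 216, 168, 120, 96, 15, 14.
The fourth-highest RPN is 120 (Fuse binding).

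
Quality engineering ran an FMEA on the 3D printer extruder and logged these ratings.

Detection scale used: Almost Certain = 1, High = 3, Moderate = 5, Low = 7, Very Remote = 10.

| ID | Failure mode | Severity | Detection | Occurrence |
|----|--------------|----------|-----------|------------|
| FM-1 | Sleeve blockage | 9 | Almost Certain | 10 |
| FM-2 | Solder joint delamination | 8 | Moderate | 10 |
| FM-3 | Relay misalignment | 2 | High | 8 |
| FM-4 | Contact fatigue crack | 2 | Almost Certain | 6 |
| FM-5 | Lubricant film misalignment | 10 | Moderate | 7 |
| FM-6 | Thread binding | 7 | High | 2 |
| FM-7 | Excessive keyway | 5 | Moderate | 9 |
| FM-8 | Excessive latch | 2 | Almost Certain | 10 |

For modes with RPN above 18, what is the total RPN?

1175

RPN = Severity × Occurrence × Detection:
  FM-1: 9 × 10 × 1 = 90
  FM-2: 8 × 10 × 5 = 400
  FM-3: 2 × 8 × 3 = 48
  FM-4: 2 × 6 × 1 = 12
  FM-5: 10 × 7 × 5 = 350
  FM-6: 7 × 2 × 3 = 42
  FM-7: 5 × 9 × 5 = 225
  FM-8: 2 × 10 × 1 = 20
RPN > 18: FM-1 (90), FM-2 (400), FM-3 (48), FM-5 (350), FM-6 (42), FM-7 (225), FM-8 (20).
Sum: 90 + 400 + 48 + 350 + 42 + 225 + 20 = 1175.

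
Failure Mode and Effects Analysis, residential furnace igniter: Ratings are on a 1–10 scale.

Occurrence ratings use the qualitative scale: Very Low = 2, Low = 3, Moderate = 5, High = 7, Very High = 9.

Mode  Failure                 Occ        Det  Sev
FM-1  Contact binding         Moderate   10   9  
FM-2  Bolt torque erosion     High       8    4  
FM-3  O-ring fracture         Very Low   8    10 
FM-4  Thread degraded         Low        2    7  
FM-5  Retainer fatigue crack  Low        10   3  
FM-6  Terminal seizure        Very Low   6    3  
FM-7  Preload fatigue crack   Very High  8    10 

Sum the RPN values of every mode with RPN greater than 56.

1644

RPN = Severity × Occurrence × Detection:
  FM-1: 9 × 5 × 10 = 450
  FM-2: 4 × 7 × 8 = 224
  FM-3: 10 × 2 × 8 = 160
  FM-4: 7 × 3 × 2 = 42
  FM-5: 3 × 3 × 10 = 90
  FM-6: 3 × 2 × 6 = 36
  FM-7: 10 × 9 × 8 = 720
RPN > 56: FM-1 (450), FM-2 (224), FM-3 (160), FM-5 (90), FM-7 (720).
Sum: 450 + 224 + 160 + 90 + 720 = 1644.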